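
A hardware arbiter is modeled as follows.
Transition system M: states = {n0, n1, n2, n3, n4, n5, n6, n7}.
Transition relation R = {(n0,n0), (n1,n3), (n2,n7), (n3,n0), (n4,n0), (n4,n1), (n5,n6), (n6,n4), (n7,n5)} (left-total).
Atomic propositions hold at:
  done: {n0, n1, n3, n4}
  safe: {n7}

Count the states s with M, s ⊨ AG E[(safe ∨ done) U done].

Sat(safe ∨ done) = {n0, n1, n3, n4, n7}
E[(safe ∨ done) U done]: least fixpoint, start Z0 = Sat(done) = {n0, n1, n3, n4}, add states in Sat(safe ∨ done) with some successor in Z. Already a fixed point.
Sat(E[(safe ∨ done) U done]) = {n0, n1, n3, n4}
AG E[(safe ∨ done) U done]: greatest fixpoint, start Z0 = {n0, n1, n3, n4}, keep only states in Sat with every successor in Z. Already a fixed point.
Sat(AG E[(safe ∨ done) U done]) = {n0, n1, n3, n4}
|Sat(AG E[(safe ∨ done) U done])| = |{n0, n1, n3, n4}| = 4.

4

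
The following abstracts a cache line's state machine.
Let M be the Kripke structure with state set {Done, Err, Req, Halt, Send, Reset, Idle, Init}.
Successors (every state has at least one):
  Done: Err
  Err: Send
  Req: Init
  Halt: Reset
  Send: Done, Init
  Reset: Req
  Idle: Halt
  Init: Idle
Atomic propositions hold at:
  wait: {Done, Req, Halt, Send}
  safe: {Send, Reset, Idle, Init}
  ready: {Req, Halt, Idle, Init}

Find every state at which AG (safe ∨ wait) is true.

Sat(safe ∨ wait) = {Done, Req, Halt, Send, Reset, Idle, Init}
AG (safe ∨ wait): greatest fixpoint, start Z0 = {Done, Req, Halt, Send, Reset, Idle, Init}, keep only states in Sat with every successor in Z. Z1 = {Req, Halt, Send, Reset, Idle, Init}; Z2 = {Req, Halt, Reset, Idle, Init}; fixed.
Sat(AG (safe ∨ wait)) = {Req, Halt, Reset, Idle, Init}

{Req, Halt, Reset, Idle, Init}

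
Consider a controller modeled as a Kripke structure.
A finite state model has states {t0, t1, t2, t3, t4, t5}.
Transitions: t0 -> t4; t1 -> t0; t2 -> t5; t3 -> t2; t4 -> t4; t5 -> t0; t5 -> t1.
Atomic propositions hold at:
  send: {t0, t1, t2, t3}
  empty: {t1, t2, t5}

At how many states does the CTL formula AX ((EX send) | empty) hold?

Sat(EX send) = {s : some successor in {t0, t1, t2, t3}} = {t1, t3, t5}
Sat((EX send) | empty) = {t1, t2, t3, t5}
Sat(AX ((EX send) | empty)) = {s : every successor in {t1, t2, t3, t5}} = {t2, t3}
|Sat(AX ((EX send) | empty))| = |{t2, t3}| = 2.

2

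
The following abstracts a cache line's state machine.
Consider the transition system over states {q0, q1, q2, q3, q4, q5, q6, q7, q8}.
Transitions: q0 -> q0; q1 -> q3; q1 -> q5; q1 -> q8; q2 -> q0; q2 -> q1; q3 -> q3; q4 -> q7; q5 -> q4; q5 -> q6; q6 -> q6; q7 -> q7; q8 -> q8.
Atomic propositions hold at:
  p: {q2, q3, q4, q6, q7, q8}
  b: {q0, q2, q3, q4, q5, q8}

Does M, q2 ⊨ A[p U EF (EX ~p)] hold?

Yes

Sat(~p) = {q0, q1, q5}
Sat(EX ~p) = {s : some successor in {q0, q1, q5}} = {q0, q1, q2}
EF (EX ~p): least fixpoint, start Z0 = {q0, q1, q2}, add states with some successor in Z. Already a fixed point.
Sat(EF (EX ~p)) = {q0, q1, q2}
A[p U EF (EX ~p)]: least fixpoint, start Z0 = Sat(EF (EX ~p)) = {q0, q1, q2}, add states in Sat(p) with every successor in Z. Already a fixed point.
Sat(A[p U EF (EX ~p)]) = {q0, q1, q2}
q2 ∈ Sat(A[p U EF (EX ~p)]) = {q0, q1, q2}, so the formula holds at q2.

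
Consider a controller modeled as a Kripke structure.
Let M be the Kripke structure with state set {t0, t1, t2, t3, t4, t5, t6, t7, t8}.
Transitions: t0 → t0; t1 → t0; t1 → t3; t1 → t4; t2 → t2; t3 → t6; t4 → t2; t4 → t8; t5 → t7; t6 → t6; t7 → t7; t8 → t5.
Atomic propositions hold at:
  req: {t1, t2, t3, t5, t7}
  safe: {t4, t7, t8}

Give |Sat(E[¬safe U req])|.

5

Sat(¬safe) = {t0, t1, t2, t3, t5, t6}
E[¬safe U req]: least fixpoint, start Z0 = Sat(req) = {t1, t2, t3, t5, t7}, add states in Sat(¬safe) with some successor in Z. Already a fixed point.
Sat(E[¬safe U req]) = {t1, t2, t3, t5, t7}
|Sat(E[¬safe U req])| = |{t1, t2, t3, t5, t7}| = 5.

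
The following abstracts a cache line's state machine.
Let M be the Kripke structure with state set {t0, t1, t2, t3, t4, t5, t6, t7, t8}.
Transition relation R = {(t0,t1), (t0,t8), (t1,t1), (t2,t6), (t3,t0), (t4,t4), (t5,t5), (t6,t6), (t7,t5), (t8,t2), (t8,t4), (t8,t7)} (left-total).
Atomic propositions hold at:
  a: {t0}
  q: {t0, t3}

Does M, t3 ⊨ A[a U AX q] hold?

Sat(AX q) = {s : every successor in {t0, t3}} = {t3}
A[a U AX q]: least fixpoint, start Z0 = Sat(AX q) = {t3}, add states in Sat(a) with every successor in Z. Already a fixed point.
Sat(A[a U AX q]) = {t3}
t3 ∈ Sat(A[a U AX q]) = {t3}, so the formula holds at t3.

Yes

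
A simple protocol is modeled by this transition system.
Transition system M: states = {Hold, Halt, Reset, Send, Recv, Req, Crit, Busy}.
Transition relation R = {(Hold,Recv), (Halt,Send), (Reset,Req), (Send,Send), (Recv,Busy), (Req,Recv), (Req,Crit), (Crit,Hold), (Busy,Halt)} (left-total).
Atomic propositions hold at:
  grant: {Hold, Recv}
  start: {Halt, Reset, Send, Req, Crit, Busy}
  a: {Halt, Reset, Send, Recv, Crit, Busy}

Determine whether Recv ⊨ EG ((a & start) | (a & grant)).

Sat(a & start) = {Halt, Reset, Send, Crit, Busy}
Sat(a & grant) = {Recv}
Sat((a & start) | (a & grant)) = {Halt, Reset, Send, Recv, Crit, Busy}
EG ((a & start) | (a & grant)): greatest fixpoint, start Z0 = {Halt, Reset, Send, Recv, Crit, Busy}, keep only states in Sat with some successor in Z. Z1 = {Halt, Send, Recv, Busy}; fixed.
Sat(EG ((a & start) | (a & grant))) = {Halt, Send, Recv, Busy}
Recv ∈ Sat(EG ((a & start) | (a & grant))) = {Halt, Send, Recv, Busy}, so the formula holds at Recv.

Yes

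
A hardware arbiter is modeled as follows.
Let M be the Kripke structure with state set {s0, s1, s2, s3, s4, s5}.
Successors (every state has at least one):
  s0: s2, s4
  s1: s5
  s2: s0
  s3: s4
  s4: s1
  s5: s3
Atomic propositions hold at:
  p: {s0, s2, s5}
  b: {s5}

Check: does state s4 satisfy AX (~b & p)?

Sat(~b) = {s0, s1, s2, s3, s4}
Sat(~b & p) = {s0, s2}
Sat(AX (~b & p)) = {s : every successor in {s0, s2}} = {s2}
s4 ∉ Sat(AX (~b & p)) = {s2}, so the formula does not hold at s4.

No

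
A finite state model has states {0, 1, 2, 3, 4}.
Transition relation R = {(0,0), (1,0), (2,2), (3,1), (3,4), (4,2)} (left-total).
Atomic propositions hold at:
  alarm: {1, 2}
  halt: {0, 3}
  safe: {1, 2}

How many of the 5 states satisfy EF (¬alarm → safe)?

4

Sat(¬alarm) = {0, 3, 4}
Sat(¬alarm → safe) = {1, 2}
EF (¬alarm → safe): least fixpoint, start Z0 = {1, 2}, add states with some successor in Z. Z1 = {1, 2, 3, 4}; fixed.
Sat(EF (¬alarm → safe)) = {1, 2, 3, 4}
|Sat(EF (¬alarm → safe))| = |{1, 2, 3, 4}| = 4.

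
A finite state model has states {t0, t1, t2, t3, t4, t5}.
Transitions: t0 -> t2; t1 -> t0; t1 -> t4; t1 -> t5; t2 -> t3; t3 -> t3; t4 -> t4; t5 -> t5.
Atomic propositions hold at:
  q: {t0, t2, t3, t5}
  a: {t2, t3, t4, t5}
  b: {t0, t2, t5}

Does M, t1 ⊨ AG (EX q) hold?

Sat(EX q) = {s : some successor in {t0, t2, t3, t5}} = {t0, t1, t2, t3, t5}
AG (EX q): greatest fixpoint, start Z0 = {t0, t1, t2, t3, t5}, keep only states in Sat with every successor in Z. Z1 = {t0, t2, t3, t5}; fixed.
Sat(AG (EX q)) = {t0, t2, t3, t5}
t1 ∉ Sat(AG (EX q)) = {t0, t2, t3, t5}, so the formula does not hold at t1.

No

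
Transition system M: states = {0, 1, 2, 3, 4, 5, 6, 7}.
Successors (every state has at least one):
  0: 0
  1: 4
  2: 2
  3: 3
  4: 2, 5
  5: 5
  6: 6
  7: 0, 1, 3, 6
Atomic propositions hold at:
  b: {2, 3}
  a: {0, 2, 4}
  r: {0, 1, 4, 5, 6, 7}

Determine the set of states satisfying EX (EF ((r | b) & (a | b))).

{0, 1, 2, 3, 4, 7}

Sat(r | b) = {0, 1, 2, 3, 4, 5, 6, 7}
Sat(a | b) = {0, 2, 3, 4}
Sat((r | b) & (a | b)) = {0, 2, 3, 4}
EF ((r | b) & (a | b)): least fixpoint, start Z0 = {0, 2, 3, 4}, add states with some successor in Z. Z1 = {0, 1, 2, 3, 4, 7}; fixed.
Sat(EF ((r | b) & (a | b))) = {0, 1, 2, 3, 4, 7}
Sat(EX (EF ((r | b) & (a | b)))) = {s : some successor in {0, 1, 2, 3, 4, 7}} = {0, 1, 2, 3, 4, 7}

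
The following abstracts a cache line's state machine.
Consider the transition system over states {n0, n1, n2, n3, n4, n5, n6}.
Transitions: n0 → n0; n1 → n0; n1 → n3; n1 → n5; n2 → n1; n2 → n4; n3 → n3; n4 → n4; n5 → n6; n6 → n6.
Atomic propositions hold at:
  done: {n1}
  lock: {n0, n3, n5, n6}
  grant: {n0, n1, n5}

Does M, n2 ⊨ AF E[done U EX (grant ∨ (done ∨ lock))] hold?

Yes

Sat(done ∨ lock) = {n0, n1, n3, n5, n6}
Sat(grant ∨ (done ∨ lock)) = {n0, n1, n3, n5, n6}
Sat(EX (grant ∨ (done ∨ lock))) = {s : some successor in {n0, n1, n3, n5, n6}} = {n0, n1, n2, n3, n5, n6}
E[done U EX (grant ∨ (done ∨ lock))]: least fixpoint, start Z0 = Sat(EX (grant ∨ (done ∨ lock))) = {n0, n1, n2, n3, n5, n6}, add states in Sat(done) with some successor in Z. Already a fixed point.
Sat(E[done U EX (grant ∨ (done ∨ lock))]) = {n0, n1, n2, n3, n5, n6}
AF E[done U EX (grant ∨ (done ∨ lock))]: least fixpoint, start Z0 = {n0, n1, n2, n3, n5, n6}, add states with every successor in Z. Already a fixed point.
Sat(AF E[done U EX (grant ∨ (done ∨ lock))]) = {n0, n1, n2, n3, n5, n6}
n2 ∈ Sat(AF E[done U EX (grant ∨ (done ∨ lock))]) = {n0, n1, n2, n3, n5, n6}, so the formula holds at n2.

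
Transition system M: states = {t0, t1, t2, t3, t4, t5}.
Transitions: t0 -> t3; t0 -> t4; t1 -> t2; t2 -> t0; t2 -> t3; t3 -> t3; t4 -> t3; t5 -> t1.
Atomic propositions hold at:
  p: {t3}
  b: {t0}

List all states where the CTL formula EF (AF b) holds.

{t0, t1, t2, t5}

AF b: least fixpoint, start Z0 = {t0}, add states with every successor in Z. Already a fixed point.
Sat(AF b) = {t0}
EF (AF b): least fixpoint, start Z0 = {t0}, add states with some successor in Z. Z1 = {t0, t2}; Z2 = {t0, t1, t2}; Z3 = {t0, t1, t2, t5}; fixed.
Sat(EF (AF b)) = {t0, t1, t2, t5}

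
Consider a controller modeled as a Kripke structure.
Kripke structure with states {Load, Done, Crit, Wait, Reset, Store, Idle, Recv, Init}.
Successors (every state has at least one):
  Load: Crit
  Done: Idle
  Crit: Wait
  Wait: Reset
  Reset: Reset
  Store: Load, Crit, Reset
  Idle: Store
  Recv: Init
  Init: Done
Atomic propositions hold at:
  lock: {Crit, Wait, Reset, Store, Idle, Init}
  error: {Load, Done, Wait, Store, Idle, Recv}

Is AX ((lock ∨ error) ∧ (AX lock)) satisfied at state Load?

Yes

Sat(lock ∨ error) = {Load, Done, Crit, Wait, Reset, Store, Idle, Recv, Init}
Sat(AX lock) = {s : every successor in {Crit, Wait, Reset, Store, Idle, Init}} = {Load, Done, Crit, Wait, Reset, Idle, Recv}
Sat((lock ∨ error) ∧ (AX lock)) = {Load, Done, Crit, Wait, Reset, Idle, Recv}
Sat(AX ((lock ∨ error) ∧ (AX lock))) = {s : every successor in {Load, Done, Crit, Wait, Reset, Idle, Recv}} = {Load, Done, Crit, Wait, Reset, Store, Init}
Load ∈ Sat(AX ((lock ∨ error) ∧ (AX lock))) = {Load, Done, Crit, Wait, Reset, Store, Init}, so the formula holds at Load.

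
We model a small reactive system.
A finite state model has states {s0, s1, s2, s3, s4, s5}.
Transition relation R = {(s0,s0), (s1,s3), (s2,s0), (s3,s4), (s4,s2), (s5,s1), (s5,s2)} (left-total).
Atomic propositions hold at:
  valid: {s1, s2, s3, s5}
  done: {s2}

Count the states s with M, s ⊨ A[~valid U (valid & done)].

Sat(~valid) = {s0, s4}
Sat(valid & done) = {s2}
A[~valid U (valid & done)]: least fixpoint, start Z0 = Sat((valid & done)) = {s2}, add states in Sat(~valid) with every successor in Z. Z1 = {s2, s4}; fixed.
Sat(A[~valid U (valid & done)]) = {s2, s4}
|Sat(A[~valid U (valid & done)])| = |{s2, s4}| = 2.

2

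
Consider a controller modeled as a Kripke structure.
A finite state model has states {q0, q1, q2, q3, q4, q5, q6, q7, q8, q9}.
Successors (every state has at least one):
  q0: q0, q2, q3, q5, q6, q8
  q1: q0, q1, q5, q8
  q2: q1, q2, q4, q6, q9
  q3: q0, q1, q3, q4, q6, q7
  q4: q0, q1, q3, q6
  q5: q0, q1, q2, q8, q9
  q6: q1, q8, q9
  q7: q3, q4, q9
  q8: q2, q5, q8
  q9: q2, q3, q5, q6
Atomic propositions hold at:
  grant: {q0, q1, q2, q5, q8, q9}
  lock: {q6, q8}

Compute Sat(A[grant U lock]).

{q6, q8}

A[grant U lock]: least fixpoint, start Z0 = Sat(lock) = {q6, q8}, add states in Sat(grant) with every successor in Z. Already a fixed point.
Sat(A[grant U lock]) = {q6, q8}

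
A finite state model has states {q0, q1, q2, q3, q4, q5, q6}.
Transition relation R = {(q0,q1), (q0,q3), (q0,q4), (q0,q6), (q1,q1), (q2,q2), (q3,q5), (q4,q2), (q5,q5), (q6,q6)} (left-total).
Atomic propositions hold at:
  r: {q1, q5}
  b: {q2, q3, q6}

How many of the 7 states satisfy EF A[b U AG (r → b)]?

Sat(r → b) = {q0, q2, q3, q4, q6}
AG (r → b): greatest fixpoint, start Z0 = {q0, q2, q3, q4, q6}, keep only states in Sat with every successor in Z. Z1 = {q2, q4, q6}; fixed.
Sat(AG (r → b)) = {q2, q4, q6}
A[b U AG (r → b)]: least fixpoint, start Z0 = Sat(AG (r → b)) = {q2, q4, q6}, add states in Sat(b) with every successor in Z. Already a fixed point.
Sat(A[b U AG (r → b)]) = {q2, q4, q6}
EF A[b U AG (r → b)]: least fixpoint, start Z0 = {q2, q4, q6}, add states with some successor in Z. Z1 = {q0, q2, q4, q6}; fixed.
Sat(EF A[b U AG (r → b)]) = {q0, q2, q4, q6}
|Sat(EF A[b U AG (r → b)])| = |{q0, q2, q4, q6}| = 4.

4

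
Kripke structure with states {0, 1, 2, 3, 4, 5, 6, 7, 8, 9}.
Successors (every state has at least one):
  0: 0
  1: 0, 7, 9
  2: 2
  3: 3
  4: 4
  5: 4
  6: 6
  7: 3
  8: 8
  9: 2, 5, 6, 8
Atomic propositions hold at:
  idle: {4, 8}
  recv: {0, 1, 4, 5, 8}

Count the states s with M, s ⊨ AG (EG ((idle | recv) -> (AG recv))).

Sat(idle | recv) = {0, 1, 4, 5, 8}
AG recv: greatest fixpoint, start Z0 = {0, 1, 4, 5, 8}, keep only states in Sat with every successor in Z. Z1 = {0, 4, 5, 8}; fixed.
Sat(AG recv) = {0, 4, 5, 8}
Sat((idle | recv) -> (AG recv)) = {0, 2, 3, 4, 5, 6, 7, 8, 9}
EG ((idle | recv) -> (AG recv)): greatest fixpoint, start Z0 = {0, 2, 3, 4, 5, 6, 7, 8, 9}, keep only states in Sat with some successor in Z. Already a fixed point.
Sat(EG ((idle | recv) -> (AG recv))) = {0, 2, 3, 4, 5, 6, 7, 8, 9}
AG (EG ((idle | recv) -> (AG recv))): greatest fixpoint, start Z0 = {0, 2, 3, 4, 5, 6, 7, 8, 9}, keep only states in Sat with every successor in Z. Already a fixed point.
Sat(AG (EG ((idle | recv) -> (AG recv)))) = {0, 2, 3, 4, 5, 6, 7, 8, 9}
|Sat(AG (EG ((idle | recv) -> (AG recv))))| = |{0, 2, 3, 4, 5, 6, 7, 8, 9}| = 9.

9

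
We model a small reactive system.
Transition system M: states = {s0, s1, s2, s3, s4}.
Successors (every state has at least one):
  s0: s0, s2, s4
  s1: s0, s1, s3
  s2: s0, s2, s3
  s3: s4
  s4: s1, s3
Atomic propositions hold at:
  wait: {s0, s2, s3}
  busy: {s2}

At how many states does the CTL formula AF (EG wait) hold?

2

EG wait: greatest fixpoint, start Z0 = {s0, s2, s3}, keep only states in Sat with some successor in Z. Z1 = {s0, s2}; fixed.
Sat(EG wait) = {s0, s2}
AF (EG wait): least fixpoint, start Z0 = {s0, s2}, add states with every successor in Z. Already a fixed point.
Sat(AF (EG wait)) = {s0, s2}
|Sat(AF (EG wait))| = |{s0, s2}| = 2.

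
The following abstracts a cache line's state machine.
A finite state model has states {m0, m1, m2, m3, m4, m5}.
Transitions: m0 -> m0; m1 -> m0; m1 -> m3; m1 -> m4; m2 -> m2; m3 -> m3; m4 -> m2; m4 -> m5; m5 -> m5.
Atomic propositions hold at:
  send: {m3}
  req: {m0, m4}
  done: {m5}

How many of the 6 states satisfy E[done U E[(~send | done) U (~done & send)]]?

2

Sat(~send) = {m0, m1, m2, m4, m5}
Sat(~send | done) = {m0, m1, m2, m4, m5}
Sat(~done) = {m0, m1, m2, m3, m4}
Sat(~done & send) = {m3}
E[(~send | done) U (~done & send)]: least fixpoint, start Z0 = Sat((~done & send)) = {m3}, add states in Sat(~send | done) with some successor in Z. Z1 = {m1, m3}; fixed.
Sat(E[(~send | done) U (~done & send)]) = {m1, m3}
E[done U E[(~send | done) U (~done & send)]]: least fixpoint, start Z0 = Sat(E[(~send | done) U (~done & send)]) = {m1, m3}, add states in Sat(done) with some successor in Z. Already a fixed point.
Sat(E[done U E[(~send | done) U (~done & send)]]) = {m1, m3}
|Sat(E[done U E[(~send | done) U (~done & send)]])| = |{m1, m3}| = 2.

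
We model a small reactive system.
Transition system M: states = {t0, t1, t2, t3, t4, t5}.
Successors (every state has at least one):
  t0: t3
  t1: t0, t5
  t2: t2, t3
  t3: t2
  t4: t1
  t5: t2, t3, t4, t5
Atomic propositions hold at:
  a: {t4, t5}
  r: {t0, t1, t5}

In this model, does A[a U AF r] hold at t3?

AF r: least fixpoint, start Z0 = {t0, t1, t5}, add states with every successor in Z. Z1 = {t0, t1, t4, t5}; fixed.
Sat(AF r) = {t0, t1, t4, t5}
A[a U AF r]: least fixpoint, start Z0 = Sat(AF r) = {t0, t1, t4, t5}, add states in Sat(a) with every successor in Z. Already a fixed point.
Sat(A[a U AF r]) = {t0, t1, t4, t5}
t3 ∉ Sat(A[a U AF r]) = {t0, t1, t4, t5}, so the formula does not hold at t3.

No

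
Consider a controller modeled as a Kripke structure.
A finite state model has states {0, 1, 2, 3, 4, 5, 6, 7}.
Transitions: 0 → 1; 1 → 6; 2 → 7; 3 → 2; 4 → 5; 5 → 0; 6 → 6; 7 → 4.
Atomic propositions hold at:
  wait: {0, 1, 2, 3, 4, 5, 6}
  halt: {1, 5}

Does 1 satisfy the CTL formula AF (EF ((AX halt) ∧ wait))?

Sat(AX halt) = {s : every successor in {1, 5}} = {0, 4}
Sat((AX halt) ∧ wait) = {0, 4}
EF ((AX halt) ∧ wait): least fixpoint, start Z0 = {0, 4}, add states with some successor in Z. Z1 = {0, 4, 5, 7}; Z2 = {0, 2, 4, 5, 7}; Z3 = {0, 2, 3, 4, 5, 7}; fixed.
Sat(EF ((AX halt) ∧ wait)) = {0, 2, 3, 4, 5, 7}
AF (EF ((AX halt) ∧ wait)): least fixpoint, start Z0 = {0, 2, 3, 4, 5, 7}, add states with every successor in Z. Already a fixed point.
Sat(AF (EF ((AX halt) ∧ wait))) = {0, 2, 3, 4, 5, 7}
1 ∉ Sat(AF (EF ((AX halt) ∧ wait))) = {0, 2, 3, 4, 5, 7}, so the formula does not hold at 1.

No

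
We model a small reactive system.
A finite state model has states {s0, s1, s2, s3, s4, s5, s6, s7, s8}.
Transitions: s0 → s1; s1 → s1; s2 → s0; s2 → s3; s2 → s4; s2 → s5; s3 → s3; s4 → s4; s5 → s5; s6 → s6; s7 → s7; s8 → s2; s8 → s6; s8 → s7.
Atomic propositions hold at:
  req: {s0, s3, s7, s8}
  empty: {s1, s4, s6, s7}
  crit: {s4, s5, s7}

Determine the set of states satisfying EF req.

EF req: least fixpoint, start Z0 = {s0, s3, s7, s8}, add states with some successor in Z. Z1 = {s0, s2, s3, s7, s8}; fixed.
Sat(EF req) = {s0, s2, s3, s7, s8}

{s0, s2, s3, s7, s8}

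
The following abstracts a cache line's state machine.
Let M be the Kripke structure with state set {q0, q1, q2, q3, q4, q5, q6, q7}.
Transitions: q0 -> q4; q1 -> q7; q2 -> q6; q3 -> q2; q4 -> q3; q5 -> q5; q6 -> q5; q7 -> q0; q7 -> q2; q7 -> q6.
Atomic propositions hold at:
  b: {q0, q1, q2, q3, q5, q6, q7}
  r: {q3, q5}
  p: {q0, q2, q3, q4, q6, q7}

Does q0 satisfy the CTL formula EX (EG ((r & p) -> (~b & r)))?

Sat(r & p) = {q3}
Sat(~b) = {q4}
Sat(~b & r) = ∅
Sat((r & p) -> (~b & r)) = {q0, q1, q2, q4, q5, q6, q7}
EG ((r & p) -> (~b & r)): greatest fixpoint, start Z0 = {q0, q1, q2, q4, q5, q6, q7}, keep only states in Sat with some successor in Z. Z1 = {q0, q1, q2, q5, q6, q7}; Z2 = {q1, q2, q5, q6, q7}; fixed.
Sat(EG ((r & p) -> (~b & r))) = {q1, q2, q5, q6, q7}
Sat(EX (EG ((r & p) -> (~b & r)))) = {s : some successor in {q1, q2, q5, q6, q7}} = {q1, q2, q3, q5, q6, q7}
q0 ∉ Sat(EX (EG ((r & p) -> (~b & r)))) = {q1, q2, q3, q5, q6, q7}, so the formula does not hold at q0.

No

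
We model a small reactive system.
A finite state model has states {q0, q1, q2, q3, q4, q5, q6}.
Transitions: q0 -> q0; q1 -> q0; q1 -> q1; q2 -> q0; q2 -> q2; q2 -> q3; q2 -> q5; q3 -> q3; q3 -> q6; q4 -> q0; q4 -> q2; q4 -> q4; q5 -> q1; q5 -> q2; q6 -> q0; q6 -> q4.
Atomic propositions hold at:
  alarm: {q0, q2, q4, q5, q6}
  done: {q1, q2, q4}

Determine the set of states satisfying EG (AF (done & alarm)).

Sat(done & alarm) = {q2, q4}
AF (done & alarm): least fixpoint, start Z0 = {q2, q4}, add states with every successor in Z. Already a fixed point.
Sat(AF (done & alarm)) = {q2, q4}
EG (AF (done & alarm)): greatest fixpoint, start Z0 = {q2, q4}, keep only states in Sat with some successor in Z. Already a fixed point.
Sat(EG (AF (done & alarm))) = {q2, q4}

{q2, q4}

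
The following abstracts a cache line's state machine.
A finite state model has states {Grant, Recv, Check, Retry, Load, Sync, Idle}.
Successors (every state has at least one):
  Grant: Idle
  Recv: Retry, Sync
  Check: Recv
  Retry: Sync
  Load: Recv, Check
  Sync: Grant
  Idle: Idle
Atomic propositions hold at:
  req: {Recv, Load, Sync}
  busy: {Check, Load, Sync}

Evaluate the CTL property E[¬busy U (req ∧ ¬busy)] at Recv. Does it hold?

Sat(¬busy) = {Grant, Recv, Retry, Idle}
Sat(req ∧ ¬busy) = {Recv}
E[¬busy U (req ∧ ¬busy)]: least fixpoint, start Z0 = Sat((req ∧ ¬busy)) = {Recv}, add states in Sat(¬busy) with some successor in Z. Already a fixed point.
Sat(E[¬busy U (req ∧ ¬busy)]) = {Recv}
Recv ∈ Sat(E[¬busy U (req ∧ ¬busy)]) = {Recv}, so the formula holds at Recv.

Yes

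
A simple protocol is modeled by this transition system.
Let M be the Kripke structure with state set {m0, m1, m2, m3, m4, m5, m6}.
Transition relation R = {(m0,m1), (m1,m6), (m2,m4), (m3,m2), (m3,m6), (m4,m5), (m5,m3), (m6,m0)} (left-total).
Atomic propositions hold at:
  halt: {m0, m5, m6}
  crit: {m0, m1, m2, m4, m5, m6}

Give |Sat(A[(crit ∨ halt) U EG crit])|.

3

Sat(crit ∨ halt) = {m0, m1, m2, m4, m5, m6}
EG crit: greatest fixpoint, start Z0 = {m0, m1, m2, m4, m5, m6}, keep only states in Sat with some successor in Z. Z1 = {m0, m1, m2, m4, m6}; Z2 = {m0, m1, m2, m6}; Z3 = {m0, m1, m6}; fixed.
Sat(EG crit) = {m0, m1, m6}
A[(crit ∨ halt) U EG crit]: least fixpoint, start Z0 = Sat(EG crit) = {m0, m1, m6}, add states in Sat(crit ∨ halt) with every successor in Z. Already a fixed point.
Sat(A[(crit ∨ halt) U EG crit]) = {m0, m1, m6}
|Sat(A[(crit ∨ halt) U EG crit])| = |{m0, m1, m6}| = 3.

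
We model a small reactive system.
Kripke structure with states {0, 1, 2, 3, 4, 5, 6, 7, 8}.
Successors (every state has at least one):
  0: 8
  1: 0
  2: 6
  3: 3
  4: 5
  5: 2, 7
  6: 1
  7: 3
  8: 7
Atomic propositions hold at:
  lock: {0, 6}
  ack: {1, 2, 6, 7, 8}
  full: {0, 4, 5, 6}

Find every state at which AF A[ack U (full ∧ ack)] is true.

Sat(full ∧ ack) = {6}
A[ack U (full ∧ ack)]: least fixpoint, start Z0 = Sat((full ∧ ack)) = {6}, add states in Sat(ack) with every successor in Z. Z1 = {2, 6}; fixed.
Sat(A[ack U (full ∧ ack)]) = {2, 6}
AF A[ack U (full ∧ ack)]: least fixpoint, start Z0 = {2, 6}, add states with every successor in Z. Already a fixed point.
Sat(AF A[ack U (full ∧ ack)]) = {2, 6}

{2, 6}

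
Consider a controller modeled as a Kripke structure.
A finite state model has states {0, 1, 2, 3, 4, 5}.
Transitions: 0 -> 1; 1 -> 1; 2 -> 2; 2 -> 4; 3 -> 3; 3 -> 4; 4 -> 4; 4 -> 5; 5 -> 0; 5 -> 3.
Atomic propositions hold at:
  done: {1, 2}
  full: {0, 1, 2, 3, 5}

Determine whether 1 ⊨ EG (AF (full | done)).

Yes

Sat(full | done) = {0, 1, 2, 3, 5}
AF (full | done): least fixpoint, start Z0 = {0, 1, 2, 3, 5}, add states with every successor in Z. Already a fixed point.
Sat(AF (full | done)) = {0, 1, 2, 3, 5}
EG (AF (full | done)): greatest fixpoint, start Z0 = {0, 1, 2, 3, 5}, keep only states in Sat with some successor in Z. Already a fixed point.
Sat(EG (AF (full | done))) = {0, 1, 2, 3, 5}
1 ∈ Sat(EG (AF (full | done))) = {0, 1, 2, 3, 5}, so the formula holds at 1.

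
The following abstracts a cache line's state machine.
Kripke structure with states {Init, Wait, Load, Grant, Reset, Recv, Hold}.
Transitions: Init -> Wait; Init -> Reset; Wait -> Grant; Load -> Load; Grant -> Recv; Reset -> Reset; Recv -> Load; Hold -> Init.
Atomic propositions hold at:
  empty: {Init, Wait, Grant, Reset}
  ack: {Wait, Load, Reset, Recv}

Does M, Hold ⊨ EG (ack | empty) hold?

Sat(ack | empty) = {Init, Wait, Load, Grant, Reset, Recv}
EG (ack | empty): greatest fixpoint, start Z0 = {Init, Wait, Load, Grant, Reset, Recv}, keep only states in Sat with some successor in Z. Already a fixed point.
Sat(EG (ack | empty)) = {Init, Wait, Load, Grant, Reset, Recv}
Hold ∉ Sat(EG (ack | empty)) = {Init, Wait, Load, Grant, Reset, Recv}, so the formula does not hold at Hold.

No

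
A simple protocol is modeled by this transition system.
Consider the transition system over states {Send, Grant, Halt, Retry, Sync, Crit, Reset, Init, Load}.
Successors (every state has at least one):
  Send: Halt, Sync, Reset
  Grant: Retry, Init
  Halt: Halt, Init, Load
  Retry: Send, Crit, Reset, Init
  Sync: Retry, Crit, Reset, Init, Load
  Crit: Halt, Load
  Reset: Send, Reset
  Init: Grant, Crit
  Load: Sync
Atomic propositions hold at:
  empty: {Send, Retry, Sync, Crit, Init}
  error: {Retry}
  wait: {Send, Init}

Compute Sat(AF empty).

{Send, Grant, Retry, Sync, Crit, Init, Load}

AF empty: least fixpoint, start Z0 = {Send, Retry, Sync, Crit, Init}, add states with every successor in Z. Z1 = {Send, Grant, Retry, Sync, Crit, Init, Load}; fixed.
Sat(AF empty) = {Send, Grant, Retry, Sync, Crit, Init, Load}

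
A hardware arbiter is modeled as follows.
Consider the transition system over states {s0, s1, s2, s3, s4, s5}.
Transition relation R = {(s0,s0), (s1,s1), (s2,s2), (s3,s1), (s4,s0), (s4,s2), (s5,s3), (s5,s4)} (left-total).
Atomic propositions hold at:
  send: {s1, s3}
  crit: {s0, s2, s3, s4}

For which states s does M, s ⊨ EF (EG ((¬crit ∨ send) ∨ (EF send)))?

Sat(¬crit) = {s1, s5}
Sat(¬crit ∨ send) = {s1, s3, s5}
EF send: least fixpoint, start Z0 = {s1, s3}, add states with some successor in Z. Z1 = {s1, s3, s5}; fixed.
Sat(EF send) = {s1, s3, s5}
Sat((¬crit ∨ send) ∨ (EF send)) = {s1, s3, s5}
EG ((¬crit ∨ send) ∨ (EF send)): greatest fixpoint, start Z0 = {s1, s3, s5}, keep only states in Sat with some successor in Z. Already a fixed point.
Sat(EG ((¬crit ∨ send) ∨ (EF send))) = {s1, s3, s5}
EF (EG ((¬crit ∨ send) ∨ (EF send))): least fixpoint, start Z0 = {s1, s3, s5}, add states with some successor in Z. Already a fixed point.
Sat(EF (EG ((¬crit ∨ send) ∨ (EF send)))) = {s1, s3, s5}

{s1, s3, s5}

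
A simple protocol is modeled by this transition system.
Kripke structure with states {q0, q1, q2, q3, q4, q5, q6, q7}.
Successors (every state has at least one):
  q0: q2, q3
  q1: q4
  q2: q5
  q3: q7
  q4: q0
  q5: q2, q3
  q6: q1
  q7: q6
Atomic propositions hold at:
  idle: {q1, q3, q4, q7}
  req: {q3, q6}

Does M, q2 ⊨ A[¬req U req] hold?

Sat(¬req) = {q0, q1, q2, q4, q5, q7}
A[¬req U req]: least fixpoint, start Z0 = Sat(req) = {q3, q6}, add states in Sat(¬req) with every successor in Z. Z1 = {q3, q6, q7}; fixed.
Sat(A[¬req U req]) = {q3, q6, q7}
q2 ∉ Sat(A[¬req U req]) = {q3, q6, q7}, so the formula does not hold at q2.

No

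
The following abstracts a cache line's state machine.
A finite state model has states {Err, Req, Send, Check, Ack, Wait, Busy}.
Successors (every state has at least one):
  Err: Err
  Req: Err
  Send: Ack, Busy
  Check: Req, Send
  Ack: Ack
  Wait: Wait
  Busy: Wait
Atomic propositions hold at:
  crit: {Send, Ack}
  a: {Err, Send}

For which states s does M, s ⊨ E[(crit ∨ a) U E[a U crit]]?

Sat(crit ∨ a) = {Err, Send, Ack}
E[a U crit]: least fixpoint, start Z0 = Sat(crit) = {Send, Ack}, add states in Sat(a) with some successor in Z. Already a fixed point.
Sat(E[a U crit]) = {Send, Ack}
E[(crit ∨ a) U E[a U crit]]: least fixpoint, start Z0 = Sat(E[a U crit]) = {Send, Ack}, add states in Sat(crit ∨ a) with some successor in Z. Already a fixed point.
Sat(E[(crit ∨ a) U E[a U crit]]) = {Send, Ack}

{Send, Ack}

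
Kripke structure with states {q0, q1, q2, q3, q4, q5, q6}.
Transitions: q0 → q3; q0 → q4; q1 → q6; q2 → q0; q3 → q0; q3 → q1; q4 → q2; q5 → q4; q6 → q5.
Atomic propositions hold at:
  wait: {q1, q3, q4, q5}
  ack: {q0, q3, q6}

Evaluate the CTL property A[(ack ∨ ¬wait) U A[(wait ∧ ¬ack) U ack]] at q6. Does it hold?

Sat(¬wait) = {q0, q2, q6}
Sat(ack ∨ ¬wait) = {q0, q2, q3, q6}
Sat(¬ack) = {q1, q2, q4, q5}
Sat(wait ∧ ¬ack) = {q1, q4, q5}
A[(wait ∧ ¬ack) U ack]: least fixpoint, start Z0 = Sat(ack) = {q0, q3, q6}, add states in Sat(wait ∧ ¬ack) with every successor in Z. Z1 = {q0, q1, q3, q6}; fixed.
Sat(A[(wait ∧ ¬ack) U ack]) = {q0, q1, q3, q6}
A[(ack ∨ ¬wait) U A[(wait ∧ ¬ack) U ack]]: least fixpoint, start Z0 = Sat(A[(wait ∧ ¬ack) U ack]) = {q0, q1, q3, q6}, add states in Sat(ack ∨ ¬wait) with every successor in Z. Z1 = {q0, q1, q2, q3, q6}; fixed.
Sat(A[(ack ∨ ¬wait) U A[(wait ∧ ¬ack) U ack]]) = {q0, q1, q2, q3, q6}
q6 ∈ Sat(A[(ack ∨ ¬wait) U A[(wait ∧ ¬ack) U ack]]) = {q0, q1, q2, q3, q6}, so the formula holds at q6.

Yes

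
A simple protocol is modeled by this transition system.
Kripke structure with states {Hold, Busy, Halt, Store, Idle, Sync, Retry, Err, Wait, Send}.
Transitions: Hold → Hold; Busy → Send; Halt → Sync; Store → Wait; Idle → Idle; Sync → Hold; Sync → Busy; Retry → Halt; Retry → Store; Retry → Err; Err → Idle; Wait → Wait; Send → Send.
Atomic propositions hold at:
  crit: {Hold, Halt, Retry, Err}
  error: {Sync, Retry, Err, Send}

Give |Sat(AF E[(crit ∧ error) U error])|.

Sat(crit ∧ error) = {Retry, Err}
E[(crit ∧ error) U error]: least fixpoint, start Z0 = Sat(error) = {Sync, Retry, Err, Send}, add states in Sat(crit ∧ error) with some successor in Z. Already a fixed point.
Sat(E[(crit ∧ error) U error]) = {Sync, Retry, Err, Send}
AF E[(crit ∧ error) U error]: least fixpoint, start Z0 = {Sync, Retry, Err, Send}, add states with every successor in Z. Z1 = {Busy, Halt, Sync, Retry, Err, Send}; fixed.
Sat(AF E[(crit ∧ error) U error]) = {Busy, Halt, Sync, Retry, Err, Send}
|Sat(AF E[(crit ∧ error) U error])| = |{Busy, Halt, Sync, Retry, Err, Send}| = 6.

6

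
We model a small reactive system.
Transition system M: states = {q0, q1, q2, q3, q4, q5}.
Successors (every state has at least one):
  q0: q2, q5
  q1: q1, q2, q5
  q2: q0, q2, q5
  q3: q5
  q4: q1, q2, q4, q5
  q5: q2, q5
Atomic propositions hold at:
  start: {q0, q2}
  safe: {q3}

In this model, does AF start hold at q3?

No

AF start: least fixpoint, start Z0 = {q0, q2}, add states with every successor in Z. Already a fixed point.
Sat(AF start) = {q0, q2}
q3 ∉ Sat(AF start) = {q0, q2}, so the formula does not hold at q3.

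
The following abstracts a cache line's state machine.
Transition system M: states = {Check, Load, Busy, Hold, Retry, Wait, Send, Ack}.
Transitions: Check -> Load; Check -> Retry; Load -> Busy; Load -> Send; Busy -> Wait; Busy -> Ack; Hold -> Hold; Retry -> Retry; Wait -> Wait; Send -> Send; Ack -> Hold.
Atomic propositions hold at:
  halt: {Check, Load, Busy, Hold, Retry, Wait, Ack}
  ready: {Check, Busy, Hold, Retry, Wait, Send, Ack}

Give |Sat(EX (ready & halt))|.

Sat(ready & halt) = {Check, Busy, Hold, Retry, Wait, Ack}
Sat(EX (ready & halt)) = {s : some successor in {Check, Busy, Hold, Retry, Wait, Ack}} = {Check, Load, Busy, Hold, Retry, Wait, Ack}
|Sat(EX (ready & halt))| = |{Check, Load, Busy, Hold, Retry, Wait, Ack}| = 7.

7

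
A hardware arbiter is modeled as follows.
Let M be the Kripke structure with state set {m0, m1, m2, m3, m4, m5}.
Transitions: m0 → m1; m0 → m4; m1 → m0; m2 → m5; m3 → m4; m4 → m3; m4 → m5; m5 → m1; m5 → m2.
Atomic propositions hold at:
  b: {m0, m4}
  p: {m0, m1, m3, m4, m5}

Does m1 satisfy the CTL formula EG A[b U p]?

Yes

A[b U p]: least fixpoint, start Z0 = Sat(p) = {m0, m1, m3, m4, m5}, add states in Sat(b) with every successor in Z. Already a fixed point.
Sat(A[b U p]) = {m0, m1, m3, m4, m5}
EG A[b U p]: greatest fixpoint, start Z0 = {m0, m1, m3, m4, m5}, keep only states in Sat with some successor in Z. Already a fixed point.
Sat(EG A[b U p]) = {m0, m1, m3, m4, m5}
m1 ∈ Sat(EG A[b U p]) = {m0, m1, m3, m4, m5}, so the formula holds at m1.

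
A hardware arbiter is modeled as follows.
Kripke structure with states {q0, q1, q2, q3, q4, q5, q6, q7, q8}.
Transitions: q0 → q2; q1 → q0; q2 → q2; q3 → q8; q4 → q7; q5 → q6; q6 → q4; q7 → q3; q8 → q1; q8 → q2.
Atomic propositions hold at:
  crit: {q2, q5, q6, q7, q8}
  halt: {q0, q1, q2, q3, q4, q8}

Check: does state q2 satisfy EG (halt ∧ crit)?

Sat(halt ∧ crit) = {q2, q8}
EG (halt ∧ crit): greatest fixpoint, start Z0 = {q2, q8}, keep only states in Sat with some successor in Z. Already a fixed point.
Sat(EG (halt ∧ crit)) = {q2, q8}
q2 ∈ Sat(EG (halt ∧ crit)) = {q2, q8}, so the formula holds at q2.

Yes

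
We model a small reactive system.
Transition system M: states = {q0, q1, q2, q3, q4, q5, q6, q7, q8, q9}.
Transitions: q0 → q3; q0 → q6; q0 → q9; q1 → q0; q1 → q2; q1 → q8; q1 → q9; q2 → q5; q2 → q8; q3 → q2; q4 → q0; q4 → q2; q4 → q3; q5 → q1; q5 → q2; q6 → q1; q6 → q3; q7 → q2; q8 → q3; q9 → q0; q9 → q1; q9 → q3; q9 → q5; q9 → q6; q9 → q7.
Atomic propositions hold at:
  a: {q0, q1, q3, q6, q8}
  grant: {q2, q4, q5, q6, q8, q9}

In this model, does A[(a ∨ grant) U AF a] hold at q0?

Yes

Sat(a ∨ grant) = {q0, q1, q2, q3, q4, q5, q6, q8, q9}
AF a: least fixpoint, start Z0 = {q0, q1, q3, q6, q8}, add states with every successor in Z. Already a fixed point.
Sat(AF a) = {q0, q1, q3, q6, q8}
A[(a ∨ grant) U AF a]: least fixpoint, start Z0 = Sat(AF a) = {q0, q1, q3, q6, q8}, add states in Sat(a ∨ grant) with every successor in Z. Already a fixed point.
Sat(A[(a ∨ grant) U AF a]) = {q0, q1, q3, q6, q8}
q0 ∈ Sat(A[(a ∨ grant) U AF a]) = {q0, q1, q3, q6, q8}, so the formula holds at q0.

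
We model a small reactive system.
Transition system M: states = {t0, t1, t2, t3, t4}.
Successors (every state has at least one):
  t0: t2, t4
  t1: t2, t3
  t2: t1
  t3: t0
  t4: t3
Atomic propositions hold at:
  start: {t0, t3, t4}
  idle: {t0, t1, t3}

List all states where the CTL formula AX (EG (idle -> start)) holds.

{t3, t4}

Sat(idle -> start) = {t0, t2, t3, t4}
EG (idle -> start): greatest fixpoint, start Z0 = {t0, t2, t3, t4}, keep only states in Sat with some successor in Z. Z1 = {t0, t3, t4}; fixed.
Sat(EG (idle -> start)) = {t0, t3, t4}
Sat(AX (EG (idle -> start))) = {s : every successor in {t0, t3, t4}} = {t3, t4}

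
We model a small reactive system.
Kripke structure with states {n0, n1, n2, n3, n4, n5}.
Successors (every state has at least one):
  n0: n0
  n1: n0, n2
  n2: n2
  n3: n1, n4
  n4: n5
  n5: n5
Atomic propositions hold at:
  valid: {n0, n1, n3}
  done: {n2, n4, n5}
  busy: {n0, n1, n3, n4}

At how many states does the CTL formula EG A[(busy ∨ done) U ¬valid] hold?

3

Sat(busy ∨ done) = {n0, n1, n2, n3, n4, n5}
Sat(¬valid) = {n2, n4, n5}
A[(busy ∨ done) U ¬valid]: least fixpoint, start Z0 = Sat(¬valid) = {n2, n4, n5}, add states in Sat(busy ∨ done) with every successor in Z. Already a fixed point.
Sat(A[(busy ∨ done) U ¬valid]) = {n2, n4, n5}
EG A[(busy ∨ done) U ¬valid]: greatest fixpoint, start Z0 = {n2, n4, n5}, keep only states in Sat with some successor in Z. Already a fixed point.
Sat(EG A[(busy ∨ done) U ¬valid]) = {n2, n4, n5}
|Sat(EG A[(busy ∨ done) U ¬valid])| = |{n2, n4, n5}| = 3.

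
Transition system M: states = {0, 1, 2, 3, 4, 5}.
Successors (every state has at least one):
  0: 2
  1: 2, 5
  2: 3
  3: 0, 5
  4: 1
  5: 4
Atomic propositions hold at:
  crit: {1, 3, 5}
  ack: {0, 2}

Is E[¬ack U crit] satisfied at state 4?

Yes

Sat(¬ack) = {1, 3, 4, 5}
E[¬ack U crit]: least fixpoint, start Z0 = Sat(crit) = {1, 3, 5}, add states in Sat(¬ack) with some successor in Z. Z1 = {1, 3, 4, 5}; fixed.
Sat(E[¬ack U crit]) = {1, 3, 4, 5}
4 ∈ Sat(E[¬ack U crit]) = {1, 3, 4, 5}, so the formula holds at 4.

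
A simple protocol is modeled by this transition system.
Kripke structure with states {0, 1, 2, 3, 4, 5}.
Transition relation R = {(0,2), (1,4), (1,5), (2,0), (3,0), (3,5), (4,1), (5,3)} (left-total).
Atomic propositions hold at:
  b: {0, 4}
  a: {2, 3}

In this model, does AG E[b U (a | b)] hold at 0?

Sat(a | b) = {0, 2, 3, 4}
E[b U (a | b)]: least fixpoint, start Z0 = Sat((a | b)) = {0, 2, 3, 4}, add states in Sat(b) with some successor in Z. Already a fixed point.
Sat(E[b U (a | b)]) = {0, 2, 3, 4}
AG E[b U (a | b)]: greatest fixpoint, start Z0 = {0, 2, 3, 4}, keep only states in Sat with every successor in Z. Z1 = {0, 2}; fixed.
Sat(AG E[b U (a | b)]) = {0, 2}
0 ∈ Sat(AG E[b U (a | b)]) = {0, 2}, so the formula holds at 0.

Yes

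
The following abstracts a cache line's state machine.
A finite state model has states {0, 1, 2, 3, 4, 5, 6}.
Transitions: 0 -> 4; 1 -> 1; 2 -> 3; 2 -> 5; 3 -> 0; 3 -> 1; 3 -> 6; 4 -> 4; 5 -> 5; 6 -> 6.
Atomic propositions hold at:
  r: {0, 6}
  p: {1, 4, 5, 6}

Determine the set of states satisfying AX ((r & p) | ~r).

Sat(r & p) = {6}
Sat(~r) = {1, 2, 3, 4, 5}
Sat((r & p) | ~r) = {1, 2, 3, 4, 5, 6}
Sat(AX ((r & p) | ~r)) = {s : every successor in {1, 2, 3, 4, 5, 6}} = {0, 1, 2, 4, 5, 6}

{0, 1, 2, 4, 5, 6}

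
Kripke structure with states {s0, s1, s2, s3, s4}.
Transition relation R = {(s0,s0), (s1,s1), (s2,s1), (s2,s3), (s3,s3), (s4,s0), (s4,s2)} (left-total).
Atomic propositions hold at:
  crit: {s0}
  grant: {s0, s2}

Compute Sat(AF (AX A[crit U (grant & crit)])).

Sat(grant & crit) = {s0}
A[crit U (grant & crit)]: least fixpoint, start Z0 = Sat((grant & crit)) = {s0}, add states in Sat(crit) with every successor in Z. Already a fixed point.
Sat(A[crit U (grant & crit)]) = {s0}
Sat(AX A[crit U (grant & crit)]) = {s : every successor in {s0}} = {s0}
AF (AX A[crit U (grant & crit)]): least fixpoint, start Z0 = {s0}, add states with every successor in Z. Already a fixed point.
Sat(AF (AX A[crit U (grant & crit)])) = {s0}

{s0}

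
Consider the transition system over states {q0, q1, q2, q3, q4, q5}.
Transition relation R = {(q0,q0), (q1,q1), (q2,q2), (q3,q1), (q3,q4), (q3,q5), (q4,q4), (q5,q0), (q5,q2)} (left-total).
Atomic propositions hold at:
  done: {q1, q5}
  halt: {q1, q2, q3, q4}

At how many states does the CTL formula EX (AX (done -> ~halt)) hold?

5

Sat(~halt) = {q0, q5}
Sat(done -> ~halt) = {q0, q2, q3, q4, q5}
Sat(AX (done -> ~halt)) = {s : every successor in {q0, q2, q3, q4, q5}} = {q0, q2, q4, q5}
Sat(EX (AX (done -> ~halt))) = {s : some successor in {q0, q2, q4, q5}} = {q0, q2, q3, q4, q5}
|Sat(EX (AX (done -> ~halt)))| = |{q0, q2, q3, q4, q5}| = 5.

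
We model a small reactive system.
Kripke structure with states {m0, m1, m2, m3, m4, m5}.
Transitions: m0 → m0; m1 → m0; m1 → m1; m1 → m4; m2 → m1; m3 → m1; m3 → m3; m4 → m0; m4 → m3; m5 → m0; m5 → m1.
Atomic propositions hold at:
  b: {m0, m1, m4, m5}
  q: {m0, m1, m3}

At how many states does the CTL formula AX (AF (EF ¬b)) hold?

2

Sat(¬b) = {m2, m3}
EF ¬b: least fixpoint, start Z0 = {m2, m3}, add states with some successor in Z. Z1 = {m2, m3, m4}; Z2 = {m1, m2, m3, m4}; Z3 = {m1, m2, m3, m4, m5}; fixed.
Sat(EF ¬b) = {m1, m2, m3, m4, m5}
AF (EF ¬b): least fixpoint, start Z0 = {m1, m2, m3, m4, m5}, add states with every successor in Z. Already a fixed point.
Sat(AF (EF ¬b)) = {m1, m2, m3, m4, m5}
Sat(AX (AF (EF ¬b))) = {s : every successor in {m1, m2, m3, m4, m5}} = {m2, m3}
|Sat(AX (AF (EF ¬b)))| = |{m2, m3}| = 2.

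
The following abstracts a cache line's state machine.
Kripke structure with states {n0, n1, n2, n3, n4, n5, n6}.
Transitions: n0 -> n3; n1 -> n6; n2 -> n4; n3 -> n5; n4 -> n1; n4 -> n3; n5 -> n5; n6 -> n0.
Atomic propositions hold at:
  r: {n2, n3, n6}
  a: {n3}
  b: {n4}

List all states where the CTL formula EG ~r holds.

Sat(~r) = {n0, n1, n4, n5}
EG ~r: greatest fixpoint, start Z0 = {n0, n1, n4, n5}, keep only states in Sat with some successor in Z. Z1 = {n4, n5}; Z2 = {n5}; fixed.
Sat(EG ~r) = {n5}

{n5}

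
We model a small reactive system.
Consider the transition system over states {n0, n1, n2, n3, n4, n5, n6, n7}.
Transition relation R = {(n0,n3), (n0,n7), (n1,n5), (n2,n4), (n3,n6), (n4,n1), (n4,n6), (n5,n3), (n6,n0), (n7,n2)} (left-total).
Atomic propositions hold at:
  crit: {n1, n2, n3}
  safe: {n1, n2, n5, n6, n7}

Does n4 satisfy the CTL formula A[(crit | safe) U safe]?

No

Sat(crit | safe) = {n1, n2, n3, n5, n6, n7}
A[(crit | safe) U safe]: least fixpoint, start Z0 = Sat(safe) = {n1, n2, n5, n6, n7}, add states in Sat(crit | safe) with every successor in Z. Z1 = {n1, n2, n3, n5, n6, n7}; fixed.
Sat(A[(crit | safe) U safe]) = {n1, n2, n3, n5, n6, n7}
n4 ∉ Sat(A[(crit | safe) U safe]) = {n1, n2, n3, n5, n6, n7}, so the formula does not hold at n4.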